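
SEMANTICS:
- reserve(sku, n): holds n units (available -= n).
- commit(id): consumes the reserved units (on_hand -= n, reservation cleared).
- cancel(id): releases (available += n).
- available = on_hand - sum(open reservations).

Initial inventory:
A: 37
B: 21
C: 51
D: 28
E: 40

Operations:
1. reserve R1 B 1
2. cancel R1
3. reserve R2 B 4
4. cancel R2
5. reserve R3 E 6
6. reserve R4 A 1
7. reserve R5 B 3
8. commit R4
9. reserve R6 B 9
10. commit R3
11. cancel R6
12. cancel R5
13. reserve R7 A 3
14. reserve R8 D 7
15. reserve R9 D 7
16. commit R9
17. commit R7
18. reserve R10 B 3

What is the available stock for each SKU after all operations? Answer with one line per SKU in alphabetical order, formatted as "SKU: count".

Step 1: reserve R1 B 1 -> on_hand[A=37 B=21 C=51 D=28 E=40] avail[A=37 B=20 C=51 D=28 E=40] open={R1}
Step 2: cancel R1 -> on_hand[A=37 B=21 C=51 D=28 E=40] avail[A=37 B=21 C=51 D=28 E=40] open={}
Step 3: reserve R2 B 4 -> on_hand[A=37 B=21 C=51 D=28 E=40] avail[A=37 B=17 C=51 D=28 E=40] open={R2}
Step 4: cancel R2 -> on_hand[A=37 B=21 C=51 D=28 E=40] avail[A=37 B=21 C=51 D=28 E=40] open={}
Step 5: reserve R3 E 6 -> on_hand[A=37 B=21 C=51 D=28 E=40] avail[A=37 B=21 C=51 D=28 E=34] open={R3}
Step 6: reserve R4 A 1 -> on_hand[A=37 B=21 C=51 D=28 E=40] avail[A=36 B=21 C=51 D=28 E=34] open={R3,R4}
Step 7: reserve R5 B 3 -> on_hand[A=37 B=21 C=51 D=28 E=40] avail[A=36 B=18 C=51 D=28 E=34] open={R3,R4,R5}
Step 8: commit R4 -> on_hand[A=36 B=21 C=51 D=28 E=40] avail[A=36 B=18 C=51 D=28 E=34] open={R3,R5}
Step 9: reserve R6 B 9 -> on_hand[A=36 B=21 C=51 D=28 E=40] avail[A=36 B=9 C=51 D=28 E=34] open={R3,R5,R6}
Step 10: commit R3 -> on_hand[A=36 B=21 C=51 D=28 E=34] avail[A=36 B=9 C=51 D=28 E=34] open={R5,R6}
Step 11: cancel R6 -> on_hand[A=36 B=21 C=51 D=28 E=34] avail[A=36 B=18 C=51 D=28 E=34] open={R5}
Step 12: cancel R5 -> on_hand[A=36 B=21 C=51 D=28 E=34] avail[A=36 B=21 C=51 D=28 E=34] open={}
Step 13: reserve R7 A 3 -> on_hand[A=36 B=21 C=51 D=28 E=34] avail[A=33 B=21 C=51 D=28 E=34] open={R7}
Step 14: reserve R8 D 7 -> on_hand[A=36 B=21 C=51 D=28 E=34] avail[A=33 B=21 C=51 D=21 E=34] open={R7,R8}
Step 15: reserve R9 D 7 -> on_hand[A=36 B=21 C=51 D=28 E=34] avail[A=33 B=21 C=51 D=14 E=34] open={R7,R8,R9}
Step 16: commit R9 -> on_hand[A=36 B=21 C=51 D=21 E=34] avail[A=33 B=21 C=51 D=14 E=34] open={R7,R8}
Step 17: commit R7 -> on_hand[A=33 B=21 C=51 D=21 E=34] avail[A=33 B=21 C=51 D=14 E=34] open={R8}
Step 18: reserve R10 B 3 -> on_hand[A=33 B=21 C=51 D=21 E=34] avail[A=33 B=18 C=51 D=14 E=34] open={R10,R8}

Answer: A: 33
B: 18
C: 51
D: 14
E: 34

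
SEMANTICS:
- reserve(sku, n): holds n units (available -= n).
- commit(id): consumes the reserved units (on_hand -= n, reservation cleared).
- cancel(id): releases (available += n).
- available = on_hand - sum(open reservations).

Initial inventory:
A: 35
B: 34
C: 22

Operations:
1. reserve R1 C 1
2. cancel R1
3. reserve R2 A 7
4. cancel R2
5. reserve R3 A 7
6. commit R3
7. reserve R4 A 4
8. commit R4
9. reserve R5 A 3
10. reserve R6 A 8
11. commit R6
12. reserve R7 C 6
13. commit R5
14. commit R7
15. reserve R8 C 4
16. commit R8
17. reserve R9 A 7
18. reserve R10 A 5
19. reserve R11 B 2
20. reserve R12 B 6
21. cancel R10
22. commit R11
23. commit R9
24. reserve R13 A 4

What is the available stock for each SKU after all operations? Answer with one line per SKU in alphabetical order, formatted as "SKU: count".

Step 1: reserve R1 C 1 -> on_hand[A=35 B=34 C=22] avail[A=35 B=34 C=21] open={R1}
Step 2: cancel R1 -> on_hand[A=35 B=34 C=22] avail[A=35 B=34 C=22] open={}
Step 3: reserve R2 A 7 -> on_hand[A=35 B=34 C=22] avail[A=28 B=34 C=22] open={R2}
Step 4: cancel R2 -> on_hand[A=35 B=34 C=22] avail[A=35 B=34 C=22] open={}
Step 5: reserve R3 A 7 -> on_hand[A=35 B=34 C=22] avail[A=28 B=34 C=22] open={R3}
Step 6: commit R3 -> on_hand[A=28 B=34 C=22] avail[A=28 B=34 C=22] open={}
Step 7: reserve R4 A 4 -> on_hand[A=28 B=34 C=22] avail[A=24 B=34 C=22] open={R4}
Step 8: commit R4 -> on_hand[A=24 B=34 C=22] avail[A=24 B=34 C=22] open={}
Step 9: reserve R5 A 3 -> on_hand[A=24 B=34 C=22] avail[A=21 B=34 C=22] open={R5}
Step 10: reserve R6 A 8 -> on_hand[A=24 B=34 C=22] avail[A=13 B=34 C=22] open={R5,R6}
Step 11: commit R6 -> on_hand[A=16 B=34 C=22] avail[A=13 B=34 C=22] open={R5}
Step 12: reserve R7 C 6 -> on_hand[A=16 B=34 C=22] avail[A=13 B=34 C=16] open={R5,R7}
Step 13: commit R5 -> on_hand[A=13 B=34 C=22] avail[A=13 B=34 C=16] open={R7}
Step 14: commit R7 -> on_hand[A=13 B=34 C=16] avail[A=13 B=34 C=16] open={}
Step 15: reserve R8 C 4 -> on_hand[A=13 B=34 C=16] avail[A=13 B=34 C=12] open={R8}
Step 16: commit R8 -> on_hand[A=13 B=34 C=12] avail[A=13 B=34 C=12] open={}
Step 17: reserve R9 A 7 -> on_hand[A=13 B=34 C=12] avail[A=6 B=34 C=12] open={R9}
Step 18: reserve R10 A 5 -> on_hand[A=13 B=34 C=12] avail[A=1 B=34 C=12] open={R10,R9}
Step 19: reserve R11 B 2 -> on_hand[A=13 B=34 C=12] avail[A=1 B=32 C=12] open={R10,R11,R9}
Step 20: reserve R12 B 6 -> on_hand[A=13 B=34 C=12] avail[A=1 B=26 C=12] open={R10,R11,R12,R9}
Step 21: cancel R10 -> on_hand[A=13 B=34 C=12] avail[A=6 B=26 C=12] open={R11,R12,R9}
Step 22: commit R11 -> on_hand[A=13 B=32 C=12] avail[A=6 B=26 C=12] open={R12,R9}
Step 23: commit R9 -> on_hand[A=6 B=32 C=12] avail[A=6 B=26 C=12] open={R12}
Step 24: reserve R13 A 4 -> on_hand[A=6 B=32 C=12] avail[A=2 B=26 C=12] open={R12,R13}

Answer: A: 2
B: 26
C: 12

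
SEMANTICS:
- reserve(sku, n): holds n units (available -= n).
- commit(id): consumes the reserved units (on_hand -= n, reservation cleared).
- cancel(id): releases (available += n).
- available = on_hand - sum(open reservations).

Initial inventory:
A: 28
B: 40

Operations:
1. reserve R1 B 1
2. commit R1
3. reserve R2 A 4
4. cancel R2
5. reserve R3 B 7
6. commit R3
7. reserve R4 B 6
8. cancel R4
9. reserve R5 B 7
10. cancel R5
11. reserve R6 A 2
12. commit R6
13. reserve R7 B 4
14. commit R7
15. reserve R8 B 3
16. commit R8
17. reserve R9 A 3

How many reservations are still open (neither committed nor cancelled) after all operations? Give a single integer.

Answer: 1

Derivation:
Step 1: reserve R1 B 1 -> on_hand[A=28 B=40] avail[A=28 B=39] open={R1}
Step 2: commit R1 -> on_hand[A=28 B=39] avail[A=28 B=39] open={}
Step 3: reserve R2 A 4 -> on_hand[A=28 B=39] avail[A=24 B=39] open={R2}
Step 4: cancel R2 -> on_hand[A=28 B=39] avail[A=28 B=39] open={}
Step 5: reserve R3 B 7 -> on_hand[A=28 B=39] avail[A=28 B=32] open={R3}
Step 6: commit R3 -> on_hand[A=28 B=32] avail[A=28 B=32] open={}
Step 7: reserve R4 B 6 -> on_hand[A=28 B=32] avail[A=28 B=26] open={R4}
Step 8: cancel R4 -> on_hand[A=28 B=32] avail[A=28 B=32] open={}
Step 9: reserve R5 B 7 -> on_hand[A=28 B=32] avail[A=28 B=25] open={R5}
Step 10: cancel R5 -> on_hand[A=28 B=32] avail[A=28 B=32] open={}
Step 11: reserve R6 A 2 -> on_hand[A=28 B=32] avail[A=26 B=32] open={R6}
Step 12: commit R6 -> on_hand[A=26 B=32] avail[A=26 B=32] open={}
Step 13: reserve R7 B 4 -> on_hand[A=26 B=32] avail[A=26 B=28] open={R7}
Step 14: commit R7 -> on_hand[A=26 B=28] avail[A=26 B=28] open={}
Step 15: reserve R8 B 3 -> on_hand[A=26 B=28] avail[A=26 B=25] open={R8}
Step 16: commit R8 -> on_hand[A=26 B=25] avail[A=26 B=25] open={}
Step 17: reserve R9 A 3 -> on_hand[A=26 B=25] avail[A=23 B=25] open={R9}
Open reservations: ['R9'] -> 1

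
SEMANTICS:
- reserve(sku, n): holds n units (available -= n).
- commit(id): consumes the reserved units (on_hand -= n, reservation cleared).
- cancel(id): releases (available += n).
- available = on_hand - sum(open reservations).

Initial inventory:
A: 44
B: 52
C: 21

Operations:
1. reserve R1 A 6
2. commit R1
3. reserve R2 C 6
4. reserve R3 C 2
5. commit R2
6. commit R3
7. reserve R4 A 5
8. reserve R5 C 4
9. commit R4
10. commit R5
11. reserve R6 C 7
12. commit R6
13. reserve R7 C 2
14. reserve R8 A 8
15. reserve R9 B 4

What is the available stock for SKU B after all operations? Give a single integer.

Answer: 48

Derivation:
Step 1: reserve R1 A 6 -> on_hand[A=44 B=52 C=21] avail[A=38 B=52 C=21] open={R1}
Step 2: commit R1 -> on_hand[A=38 B=52 C=21] avail[A=38 B=52 C=21] open={}
Step 3: reserve R2 C 6 -> on_hand[A=38 B=52 C=21] avail[A=38 B=52 C=15] open={R2}
Step 4: reserve R3 C 2 -> on_hand[A=38 B=52 C=21] avail[A=38 B=52 C=13] open={R2,R3}
Step 5: commit R2 -> on_hand[A=38 B=52 C=15] avail[A=38 B=52 C=13] open={R3}
Step 6: commit R3 -> on_hand[A=38 B=52 C=13] avail[A=38 B=52 C=13] open={}
Step 7: reserve R4 A 5 -> on_hand[A=38 B=52 C=13] avail[A=33 B=52 C=13] open={R4}
Step 8: reserve R5 C 4 -> on_hand[A=38 B=52 C=13] avail[A=33 B=52 C=9] open={R4,R5}
Step 9: commit R4 -> on_hand[A=33 B=52 C=13] avail[A=33 B=52 C=9] open={R5}
Step 10: commit R5 -> on_hand[A=33 B=52 C=9] avail[A=33 B=52 C=9] open={}
Step 11: reserve R6 C 7 -> on_hand[A=33 B=52 C=9] avail[A=33 B=52 C=2] open={R6}
Step 12: commit R6 -> on_hand[A=33 B=52 C=2] avail[A=33 B=52 C=2] open={}
Step 13: reserve R7 C 2 -> on_hand[A=33 B=52 C=2] avail[A=33 B=52 C=0] open={R7}
Step 14: reserve R8 A 8 -> on_hand[A=33 B=52 C=2] avail[A=25 B=52 C=0] open={R7,R8}
Step 15: reserve R9 B 4 -> on_hand[A=33 B=52 C=2] avail[A=25 B=48 C=0] open={R7,R8,R9}
Final available[B] = 48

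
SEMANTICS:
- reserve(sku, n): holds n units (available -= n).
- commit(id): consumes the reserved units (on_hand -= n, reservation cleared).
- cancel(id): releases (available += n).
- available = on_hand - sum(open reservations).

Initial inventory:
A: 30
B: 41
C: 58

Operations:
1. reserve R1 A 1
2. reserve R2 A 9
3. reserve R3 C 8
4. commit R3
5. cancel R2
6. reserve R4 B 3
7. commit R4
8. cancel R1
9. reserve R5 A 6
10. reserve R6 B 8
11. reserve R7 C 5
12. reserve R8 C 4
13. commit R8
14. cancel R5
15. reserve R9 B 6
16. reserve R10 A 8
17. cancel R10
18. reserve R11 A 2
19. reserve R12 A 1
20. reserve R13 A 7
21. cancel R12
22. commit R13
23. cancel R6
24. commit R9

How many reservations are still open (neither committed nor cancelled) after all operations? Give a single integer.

Answer: 2

Derivation:
Step 1: reserve R1 A 1 -> on_hand[A=30 B=41 C=58] avail[A=29 B=41 C=58] open={R1}
Step 2: reserve R2 A 9 -> on_hand[A=30 B=41 C=58] avail[A=20 B=41 C=58] open={R1,R2}
Step 3: reserve R3 C 8 -> on_hand[A=30 B=41 C=58] avail[A=20 B=41 C=50] open={R1,R2,R3}
Step 4: commit R3 -> on_hand[A=30 B=41 C=50] avail[A=20 B=41 C=50] open={R1,R2}
Step 5: cancel R2 -> on_hand[A=30 B=41 C=50] avail[A=29 B=41 C=50] open={R1}
Step 6: reserve R4 B 3 -> on_hand[A=30 B=41 C=50] avail[A=29 B=38 C=50] open={R1,R4}
Step 7: commit R4 -> on_hand[A=30 B=38 C=50] avail[A=29 B=38 C=50] open={R1}
Step 8: cancel R1 -> on_hand[A=30 B=38 C=50] avail[A=30 B=38 C=50] open={}
Step 9: reserve R5 A 6 -> on_hand[A=30 B=38 C=50] avail[A=24 B=38 C=50] open={R5}
Step 10: reserve R6 B 8 -> on_hand[A=30 B=38 C=50] avail[A=24 B=30 C=50] open={R5,R6}
Step 11: reserve R7 C 5 -> on_hand[A=30 B=38 C=50] avail[A=24 B=30 C=45] open={R5,R6,R7}
Step 12: reserve R8 C 4 -> on_hand[A=30 B=38 C=50] avail[A=24 B=30 C=41] open={R5,R6,R7,R8}
Step 13: commit R8 -> on_hand[A=30 B=38 C=46] avail[A=24 B=30 C=41] open={R5,R6,R7}
Step 14: cancel R5 -> on_hand[A=30 B=38 C=46] avail[A=30 B=30 C=41] open={R6,R7}
Step 15: reserve R9 B 6 -> on_hand[A=30 B=38 C=46] avail[A=30 B=24 C=41] open={R6,R7,R9}
Step 16: reserve R10 A 8 -> on_hand[A=30 B=38 C=46] avail[A=22 B=24 C=41] open={R10,R6,R7,R9}
Step 17: cancel R10 -> on_hand[A=30 B=38 C=46] avail[A=30 B=24 C=41] open={R6,R7,R9}
Step 18: reserve R11 A 2 -> on_hand[A=30 B=38 C=46] avail[A=28 B=24 C=41] open={R11,R6,R7,R9}
Step 19: reserve R12 A 1 -> on_hand[A=30 B=38 C=46] avail[A=27 B=24 C=41] open={R11,R12,R6,R7,R9}
Step 20: reserve R13 A 7 -> on_hand[A=30 B=38 C=46] avail[A=20 B=24 C=41] open={R11,R12,R13,R6,R7,R9}
Step 21: cancel R12 -> on_hand[A=30 B=38 C=46] avail[A=21 B=24 C=41] open={R11,R13,R6,R7,R9}
Step 22: commit R13 -> on_hand[A=23 B=38 C=46] avail[A=21 B=24 C=41] open={R11,R6,R7,R9}
Step 23: cancel R6 -> on_hand[A=23 B=38 C=46] avail[A=21 B=32 C=41] open={R11,R7,R9}
Step 24: commit R9 -> on_hand[A=23 B=32 C=46] avail[A=21 B=32 C=41] open={R11,R7}
Open reservations: ['R11', 'R7'] -> 2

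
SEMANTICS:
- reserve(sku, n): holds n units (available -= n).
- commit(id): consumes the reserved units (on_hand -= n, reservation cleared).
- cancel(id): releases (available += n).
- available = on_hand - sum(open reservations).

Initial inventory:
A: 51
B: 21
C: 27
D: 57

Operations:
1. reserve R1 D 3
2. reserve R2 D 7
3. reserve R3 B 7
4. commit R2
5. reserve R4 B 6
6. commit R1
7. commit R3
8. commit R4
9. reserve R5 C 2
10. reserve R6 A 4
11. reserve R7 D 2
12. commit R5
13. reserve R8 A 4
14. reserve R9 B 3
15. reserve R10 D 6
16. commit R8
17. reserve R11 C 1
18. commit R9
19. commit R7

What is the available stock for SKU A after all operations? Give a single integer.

Answer: 43

Derivation:
Step 1: reserve R1 D 3 -> on_hand[A=51 B=21 C=27 D=57] avail[A=51 B=21 C=27 D=54] open={R1}
Step 2: reserve R2 D 7 -> on_hand[A=51 B=21 C=27 D=57] avail[A=51 B=21 C=27 D=47] open={R1,R2}
Step 3: reserve R3 B 7 -> on_hand[A=51 B=21 C=27 D=57] avail[A=51 B=14 C=27 D=47] open={R1,R2,R3}
Step 4: commit R2 -> on_hand[A=51 B=21 C=27 D=50] avail[A=51 B=14 C=27 D=47] open={R1,R3}
Step 5: reserve R4 B 6 -> on_hand[A=51 B=21 C=27 D=50] avail[A=51 B=8 C=27 D=47] open={R1,R3,R4}
Step 6: commit R1 -> on_hand[A=51 B=21 C=27 D=47] avail[A=51 B=8 C=27 D=47] open={R3,R4}
Step 7: commit R3 -> on_hand[A=51 B=14 C=27 D=47] avail[A=51 B=8 C=27 D=47] open={R4}
Step 8: commit R4 -> on_hand[A=51 B=8 C=27 D=47] avail[A=51 B=8 C=27 D=47] open={}
Step 9: reserve R5 C 2 -> on_hand[A=51 B=8 C=27 D=47] avail[A=51 B=8 C=25 D=47] open={R5}
Step 10: reserve R6 A 4 -> on_hand[A=51 B=8 C=27 D=47] avail[A=47 B=8 C=25 D=47] open={R5,R6}
Step 11: reserve R7 D 2 -> on_hand[A=51 B=8 C=27 D=47] avail[A=47 B=8 C=25 D=45] open={R5,R6,R7}
Step 12: commit R5 -> on_hand[A=51 B=8 C=25 D=47] avail[A=47 B=8 C=25 D=45] open={R6,R7}
Step 13: reserve R8 A 4 -> on_hand[A=51 B=8 C=25 D=47] avail[A=43 B=8 C=25 D=45] open={R6,R7,R8}
Step 14: reserve R9 B 3 -> on_hand[A=51 B=8 C=25 D=47] avail[A=43 B=5 C=25 D=45] open={R6,R7,R8,R9}
Step 15: reserve R10 D 6 -> on_hand[A=51 B=8 C=25 D=47] avail[A=43 B=5 C=25 D=39] open={R10,R6,R7,R8,R9}
Step 16: commit R8 -> on_hand[A=47 B=8 C=25 D=47] avail[A=43 B=5 C=25 D=39] open={R10,R6,R7,R9}
Step 17: reserve R11 C 1 -> on_hand[A=47 B=8 C=25 D=47] avail[A=43 B=5 C=24 D=39] open={R10,R11,R6,R7,R9}
Step 18: commit R9 -> on_hand[A=47 B=5 C=25 D=47] avail[A=43 B=5 C=24 D=39] open={R10,R11,R6,R7}
Step 19: commit R7 -> on_hand[A=47 B=5 C=25 D=45] avail[A=43 B=5 C=24 D=39] open={R10,R11,R6}
Final available[A] = 43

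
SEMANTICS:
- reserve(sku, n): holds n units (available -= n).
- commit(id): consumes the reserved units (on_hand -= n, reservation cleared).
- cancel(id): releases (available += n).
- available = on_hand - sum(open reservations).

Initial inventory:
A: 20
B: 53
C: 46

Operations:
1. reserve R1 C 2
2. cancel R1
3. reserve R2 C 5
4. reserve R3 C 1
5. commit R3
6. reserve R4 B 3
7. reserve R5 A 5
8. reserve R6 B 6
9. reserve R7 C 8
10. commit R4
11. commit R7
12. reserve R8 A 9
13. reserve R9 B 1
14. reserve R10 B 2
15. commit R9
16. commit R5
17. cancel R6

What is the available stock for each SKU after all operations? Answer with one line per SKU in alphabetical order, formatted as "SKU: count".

Step 1: reserve R1 C 2 -> on_hand[A=20 B=53 C=46] avail[A=20 B=53 C=44] open={R1}
Step 2: cancel R1 -> on_hand[A=20 B=53 C=46] avail[A=20 B=53 C=46] open={}
Step 3: reserve R2 C 5 -> on_hand[A=20 B=53 C=46] avail[A=20 B=53 C=41] open={R2}
Step 4: reserve R3 C 1 -> on_hand[A=20 B=53 C=46] avail[A=20 B=53 C=40] open={R2,R3}
Step 5: commit R3 -> on_hand[A=20 B=53 C=45] avail[A=20 B=53 C=40] open={R2}
Step 6: reserve R4 B 3 -> on_hand[A=20 B=53 C=45] avail[A=20 B=50 C=40] open={R2,R4}
Step 7: reserve R5 A 5 -> on_hand[A=20 B=53 C=45] avail[A=15 B=50 C=40] open={R2,R4,R5}
Step 8: reserve R6 B 6 -> on_hand[A=20 B=53 C=45] avail[A=15 B=44 C=40] open={R2,R4,R5,R6}
Step 9: reserve R7 C 8 -> on_hand[A=20 B=53 C=45] avail[A=15 B=44 C=32] open={R2,R4,R5,R6,R7}
Step 10: commit R4 -> on_hand[A=20 B=50 C=45] avail[A=15 B=44 C=32] open={R2,R5,R6,R7}
Step 11: commit R7 -> on_hand[A=20 B=50 C=37] avail[A=15 B=44 C=32] open={R2,R5,R6}
Step 12: reserve R8 A 9 -> on_hand[A=20 B=50 C=37] avail[A=6 B=44 C=32] open={R2,R5,R6,R8}
Step 13: reserve R9 B 1 -> on_hand[A=20 B=50 C=37] avail[A=6 B=43 C=32] open={R2,R5,R6,R8,R9}
Step 14: reserve R10 B 2 -> on_hand[A=20 B=50 C=37] avail[A=6 B=41 C=32] open={R10,R2,R5,R6,R8,R9}
Step 15: commit R9 -> on_hand[A=20 B=49 C=37] avail[A=6 B=41 C=32] open={R10,R2,R5,R6,R8}
Step 16: commit R5 -> on_hand[A=15 B=49 C=37] avail[A=6 B=41 C=32] open={R10,R2,R6,R8}
Step 17: cancel R6 -> on_hand[A=15 B=49 C=37] avail[A=6 B=47 C=32] open={R10,R2,R8}

Answer: A: 6
B: 47
C: 32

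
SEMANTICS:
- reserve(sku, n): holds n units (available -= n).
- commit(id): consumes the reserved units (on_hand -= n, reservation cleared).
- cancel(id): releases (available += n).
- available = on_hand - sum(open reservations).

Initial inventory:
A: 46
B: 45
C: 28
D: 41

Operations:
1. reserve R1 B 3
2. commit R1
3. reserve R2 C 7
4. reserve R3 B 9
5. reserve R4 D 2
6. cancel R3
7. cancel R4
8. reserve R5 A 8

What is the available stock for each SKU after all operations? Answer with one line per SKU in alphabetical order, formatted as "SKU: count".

Step 1: reserve R1 B 3 -> on_hand[A=46 B=45 C=28 D=41] avail[A=46 B=42 C=28 D=41] open={R1}
Step 2: commit R1 -> on_hand[A=46 B=42 C=28 D=41] avail[A=46 B=42 C=28 D=41] open={}
Step 3: reserve R2 C 7 -> on_hand[A=46 B=42 C=28 D=41] avail[A=46 B=42 C=21 D=41] open={R2}
Step 4: reserve R3 B 9 -> on_hand[A=46 B=42 C=28 D=41] avail[A=46 B=33 C=21 D=41] open={R2,R3}
Step 5: reserve R4 D 2 -> on_hand[A=46 B=42 C=28 D=41] avail[A=46 B=33 C=21 D=39] open={R2,R3,R4}
Step 6: cancel R3 -> on_hand[A=46 B=42 C=28 D=41] avail[A=46 B=42 C=21 D=39] open={R2,R4}
Step 7: cancel R4 -> on_hand[A=46 B=42 C=28 D=41] avail[A=46 B=42 C=21 D=41] open={R2}
Step 8: reserve R5 A 8 -> on_hand[A=46 B=42 C=28 D=41] avail[A=38 B=42 C=21 D=41] open={R2,R5}

Answer: A: 38
B: 42
C: 21
D: 41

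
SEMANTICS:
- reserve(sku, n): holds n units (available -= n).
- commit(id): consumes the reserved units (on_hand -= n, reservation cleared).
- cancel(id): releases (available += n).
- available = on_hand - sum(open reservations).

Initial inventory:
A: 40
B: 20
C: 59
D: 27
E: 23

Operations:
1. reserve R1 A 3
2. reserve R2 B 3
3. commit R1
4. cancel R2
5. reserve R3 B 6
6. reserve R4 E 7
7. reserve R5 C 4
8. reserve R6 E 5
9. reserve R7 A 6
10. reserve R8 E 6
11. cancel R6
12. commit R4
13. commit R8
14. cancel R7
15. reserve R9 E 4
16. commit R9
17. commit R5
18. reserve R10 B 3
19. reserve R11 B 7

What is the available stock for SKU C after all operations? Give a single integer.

Step 1: reserve R1 A 3 -> on_hand[A=40 B=20 C=59 D=27 E=23] avail[A=37 B=20 C=59 D=27 E=23] open={R1}
Step 2: reserve R2 B 3 -> on_hand[A=40 B=20 C=59 D=27 E=23] avail[A=37 B=17 C=59 D=27 E=23] open={R1,R2}
Step 3: commit R1 -> on_hand[A=37 B=20 C=59 D=27 E=23] avail[A=37 B=17 C=59 D=27 E=23] open={R2}
Step 4: cancel R2 -> on_hand[A=37 B=20 C=59 D=27 E=23] avail[A=37 B=20 C=59 D=27 E=23] open={}
Step 5: reserve R3 B 6 -> on_hand[A=37 B=20 C=59 D=27 E=23] avail[A=37 B=14 C=59 D=27 E=23] open={R3}
Step 6: reserve R4 E 7 -> on_hand[A=37 B=20 C=59 D=27 E=23] avail[A=37 B=14 C=59 D=27 E=16] open={R3,R4}
Step 7: reserve R5 C 4 -> on_hand[A=37 B=20 C=59 D=27 E=23] avail[A=37 B=14 C=55 D=27 E=16] open={R3,R4,R5}
Step 8: reserve R6 E 5 -> on_hand[A=37 B=20 C=59 D=27 E=23] avail[A=37 B=14 C=55 D=27 E=11] open={R3,R4,R5,R6}
Step 9: reserve R7 A 6 -> on_hand[A=37 B=20 C=59 D=27 E=23] avail[A=31 B=14 C=55 D=27 E=11] open={R3,R4,R5,R6,R7}
Step 10: reserve R8 E 6 -> on_hand[A=37 B=20 C=59 D=27 E=23] avail[A=31 B=14 C=55 D=27 E=5] open={R3,R4,R5,R6,R7,R8}
Step 11: cancel R6 -> on_hand[A=37 B=20 C=59 D=27 E=23] avail[A=31 B=14 C=55 D=27 E=10] open={R3,R4,R5,R7,R8}
Step 12: commit R4 -> on_hand[A=37 B=20 C=59 D=27 E=16] avail[A=31 B=14 C=55 D=27 E=10] open={R3,R5,R7,R8}
Step 13: commit R8 -> on_hand[A=37 B=20 C=59 D=27 E=10] avail[A=31 B=14 C=55 D=27 E=10] open={R3,R5,R7}
Step 14: cancel R7 -> on_hand[A=37 B=20 C=59 D=27 E=10] avail[A=37 B=14 C=55 D=27 E=10] open={R3,R5}
Step 15: reserve R9 E 4 -> on_hand[A=37 B=20 C=59 D=27 E=10] avail[A=37 B=14 C=55 D=27 E=6] open={R3,R5,R9}
Step 16: commit R9 -> on_hand[A=37 B=20 C=59 D=27 E=6] avail[A=37 B=14 C=55 D=27 E=6] open={R3,R5}
Step 17: commit R5 -> on_hand[A=37 B=20 C=55 D=27 E=6] avail[A=37 B=14 C=55 D=27 E=6] open={R3}
Step 18: reserve R10 B 3 -> on_hand[A=37 B=20 C=55 D=27 E=6] avail[A=37 B=11 C=55 D=27 E=6] open={R10,R3}
Step 19: reserve R11 B 7 -> on_hand[A=37 B=20 C=55 D=27 E=6] avail[A=37 B=4 C=55 D=27 E=6] open={R10,R11,R3}
Final available[C] = 55

Answer: 55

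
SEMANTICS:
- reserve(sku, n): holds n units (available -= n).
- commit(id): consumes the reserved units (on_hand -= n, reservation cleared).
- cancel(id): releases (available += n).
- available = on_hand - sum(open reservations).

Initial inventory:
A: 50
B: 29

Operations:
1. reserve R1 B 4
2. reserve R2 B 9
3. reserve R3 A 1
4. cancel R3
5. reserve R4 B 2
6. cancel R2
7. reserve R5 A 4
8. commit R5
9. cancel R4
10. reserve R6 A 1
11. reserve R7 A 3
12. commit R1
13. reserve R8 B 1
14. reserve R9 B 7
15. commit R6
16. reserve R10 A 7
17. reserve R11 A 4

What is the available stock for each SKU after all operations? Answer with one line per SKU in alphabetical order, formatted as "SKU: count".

Answer: A: 31
B: 17

Derivation:
Step 1: reserve R1 B 4 -> on_hand[A=50 B=29] avail[A=50 B=25] open={R1}
Step 2: reserve R2 B 9 -> on_hand[A=50 B=29] avail[A=50 B=16] open={R1,R2}
Step 3: reserve R3 A 1 -> on_hand[A=50 B=29] avail[A=49 B=16] open={R1,R2,R3}
Step 4: cancel R3 -> on_hand[A=50 B=29] avail[A=50 B=16] open={R1,R2}
Step 5: reserve R4 B 2 -> on_hand[A=50 B=29] avail[A=50 B=14] open={R1,R2,R4}
Step 6: cancel R2 -> on_hand[A=50 B=29] avail[A=50 B=23] open={R1,R4}
Step 7: reserve R5 A 4 -> on_hand[A=50 B=29] avail[A=46 B=23] open={R1,R4,R5}
Step 8: commit R5 -> on_hand[A=46 B=29] avail[A=46 B=23] open={R1,R4}
Step 9: cancel R4 -> on_hand[A=46 B=29] avail[A=46 B=25] open={R1}
Step 10: reserve R6 A 1 -> on_hand[A=46 B=29] avail[A=45 B=25] open={R1,R6}
Step 11: reserve R7 A 3 -> on_hand[A=46 B=29] avail[A=42 B=25] open={R1,R6,R7}
Step 12: commit R1 -> on_hand[A=46 B=25] avail[A=42 B=25] open={R6,R7}
Step 13: reserve R8 B 1 -> on_hand[A=46 B=25] avail[A=42 B=24] open={R6,R7,R8}
Step 14: reserve R9 B 7 -> on_hand[A=46 B=25] avail[A=42 B=17] open={R6,R7,R8,R9}
Step 15: commit R6 -> on_hand[A=45 B=25] avail[A=42 B=17] open={R7,R8,R9}
Step 16: reserve R10 A 7 -> on_hand[A=45 B=25] avail[A=35 B=17] open={R10,R7,R8,R9}
Step 17: reserve R11 A 4 -> on_hand[A=45 B=25] avail[A=31 B=17] open={R10,R11,R7,R8,R9}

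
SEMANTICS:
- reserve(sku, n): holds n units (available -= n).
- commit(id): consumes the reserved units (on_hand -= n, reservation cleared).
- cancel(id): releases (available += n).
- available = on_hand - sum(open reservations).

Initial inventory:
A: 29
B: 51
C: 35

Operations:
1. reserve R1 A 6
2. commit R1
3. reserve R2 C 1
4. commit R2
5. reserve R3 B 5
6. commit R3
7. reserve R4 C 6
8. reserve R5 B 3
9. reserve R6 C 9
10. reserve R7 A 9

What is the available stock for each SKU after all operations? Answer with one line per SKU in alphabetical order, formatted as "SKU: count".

Answer: A: 14
B: 43
C: 19

Derivation:
Step 1: reserve R1 A 6 -> on_hand[A=29 B=51 C=35] avail[A=23 B=51 C=35] open={R1}
Step 2: commit R1 -> on_hand[A=23 B=51 C=35] avail[A=23 B=51 C=35] open={}
Step 3: reserve R2 C 1 -> on_hand[A=23 B=51 C=35] avail[A=23 B=51 C=34] open={R2}
Step 4: commit R2 -> on_hand[A=23 B=51 C=34] avail[A=23 B=51 C=34] open={}
Step 5: reserve R3 B 5 -> on_hand[A=23 B=51 C=34] avail[A=23 B=46 C=34] open={R3}
Step 6: commit R3 -> on_hand[A=23 B=46 C=34] avail[A=23 B=46 C=34] open={}
Step 7: reserve R4 C 6 -> on_hand[A=23 B=46 C=34] avail[A=23 B=46 C=28] open={R4}
Step 8: reserve R5 B 3 -> on_hand[A=23 B=46 C=34] avail[A=23 B=43 C=28] open={R4,R5}
Step 9: reserve R6 C 9 -> on_hand[A=23 B=46 C=34] avail[A=23 B=43 C=19] open={R4,R5,R6}
Step 10: reserve R7 A 9 -> on_hand[A=23 B=46 C=34] avail[A=14 B=43 C=19] open={R4,R5,R6,R7}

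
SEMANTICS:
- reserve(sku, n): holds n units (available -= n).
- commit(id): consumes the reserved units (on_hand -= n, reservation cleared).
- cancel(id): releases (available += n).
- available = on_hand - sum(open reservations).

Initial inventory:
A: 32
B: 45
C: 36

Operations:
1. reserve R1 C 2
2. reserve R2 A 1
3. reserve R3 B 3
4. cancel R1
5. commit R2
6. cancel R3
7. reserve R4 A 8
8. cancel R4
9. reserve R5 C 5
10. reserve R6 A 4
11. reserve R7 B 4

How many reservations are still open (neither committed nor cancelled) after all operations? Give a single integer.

Answer: 3

Derivation:
Step 1: reserve R1 C 2 -> on_hand[A=32 B=45 C=36] avail[A=32 B=45 C=34] open={R1}
Step 2: reserve R2 A 1 -> on_hand[A=32 B=45 C=36] avail[A=31 B=45 C=34] open={R1,R2}
Step 3: reserve R3 B 3 -> on_hand[A=32 B=45 C=36] avail[A=31 B=42 C=34] open={R1,R2,R3}
Step 4: cancel R1 -> on_hand[A=32 B=45 C=36] avail[A=31 B=42 C=36] open={R2,R3}
Step 5: commit R2 -> on_hand[A=31 B=45 C=36] avail[A=31 B=42 C=36] open={R3}
Step 6: cancel R3 -> on_hand[A=31 B=45 C=36] avail[A=31 B=45 C=36] open={}
Step 7: reserve R4 A 8 -> on_hand[A=31 B=45 C=36] avail[A=23 B=45 C=36] open={R4}
Step 8: cancel R4 -> on_hand[A=31 B=45 C=36] avail[A=31 B=45 C=36] open={}
Step 9: reserve R5 C 5 -> on_hand[A=31 B=45 C=36] avail[A=31 B=45 C=31] open={R5}
Step 10: reserve R6 A 4 -> on_hand[A=31 B=45 C=36] avail[A=27 B=45 C=31] open={R5,R6}
Step 11: reserve R7 B 4 -> on_hand[A=31 B=45 C=36] avail[A=27 B=41 C=31] open={R5,R6,R7}
Open reservations: ['R5', 'R6', 'R7'] -> 3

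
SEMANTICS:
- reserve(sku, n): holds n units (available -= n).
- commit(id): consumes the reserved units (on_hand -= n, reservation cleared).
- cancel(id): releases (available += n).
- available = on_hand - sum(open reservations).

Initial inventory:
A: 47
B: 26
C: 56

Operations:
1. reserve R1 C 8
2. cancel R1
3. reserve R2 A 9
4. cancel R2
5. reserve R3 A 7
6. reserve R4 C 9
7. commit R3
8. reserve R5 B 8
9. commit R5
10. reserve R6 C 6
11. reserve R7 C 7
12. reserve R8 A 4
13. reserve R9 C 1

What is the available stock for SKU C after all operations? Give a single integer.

Step 1: reserve R1 C 8 -> on_hand[A=47 B=26 C=56] avail[A=47 B=26 C=48] open={R1}
Step 2: cancel R1 -> on_hand[A=47 B=26 C=56] avail[A=47 B=26 C=56] open={}
Step 3: reserve R2 A 9 -> on_hand[A=47 B=26 C=56] avail[A=38 B=26 C=56] open={R2}
Step 4: cancel R2 -> on_hand[A=47 B=26 C=56] avail[A=47 B=26 C=56] open={}
Step 5: reserve R3 A 7 -> on_hand[A=47 B=26 C=56] avail[A=40 B=26 C=56] open={R3}
Step 6: reserve R4 C 9 -> on_hand[A=47 B=26 C=56] avail[A=40 B=26 C=47] open={R3,R4}
Step 7: commit R3 -> on_hand[A=40 B=26 C=56] avail[A=40 B=26 C=47] open={R4}
Step 8: reserve R5 B 8 -> on_hand[A=40 B=26 C=56] avail[A=40 B=18 C=47] open={R4,R5}
Step 9: commit R5 -> on_hand[A=40 B=18 C=56] avail[A=40 B=18 C=47] open={R4}
Step 10: reserve R6 C 6 -> on_hand[A=40 B=18 C=56] avail[A=40 B=18 C=41] open={R4,R6}
Step 11: reserve R7 C 7 -> on_hand[A=40 B=18 C=56] avail[A=40 B=18 C=34] open={R4,R6,R7}
Step 12: reserve R8 A 4 -> on_hand[A=40 B=18 C=56] avail[A=36 B=18 C=34] open={R4,R6,R7,R8}
Step 13: reserve R9 C 1 -> on_hand[A=40 B=18 C=56] avail[A=36 B=18 C=33] open={R4,R6,R7,R8,R9}
Final available[C] = 33

Answer: 33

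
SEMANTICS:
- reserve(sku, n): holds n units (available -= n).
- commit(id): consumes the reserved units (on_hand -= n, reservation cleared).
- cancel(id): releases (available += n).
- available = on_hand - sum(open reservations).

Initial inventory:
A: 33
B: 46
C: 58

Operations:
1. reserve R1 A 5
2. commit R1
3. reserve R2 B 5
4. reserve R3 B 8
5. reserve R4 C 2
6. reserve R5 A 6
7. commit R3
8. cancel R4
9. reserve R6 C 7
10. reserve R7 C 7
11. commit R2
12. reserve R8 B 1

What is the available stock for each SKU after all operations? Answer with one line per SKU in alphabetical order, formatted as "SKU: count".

Answer: A: 22
B: 32
C: 44

Derivation:
Step 1: reserve R1 A 5 -> on_hand[A=33 B=46 C=58] avail[A=28 B=46 C=58] open={R1}
Step 2: commit R1 -> on_hand[A=28 B=46 C=58] avail[A=28 B=46 C=58] open={}
Step 3: reserve R2 B 5 -> on_hand[A=28 B=46 C=58] avail[A=28 B=41 C=58] open={R2}
Step 4: reserve R3 B 8 -> on_hand[A=28 B=46 C=58] avail[A=28 B=33 C=58] open={R2,R3}
Step 5: reserve R4 C 2 -> on_hand[A=28 B=46 C=58] avail[A=28 B=33 C=56] open={R2,R3,R4}
Step 6: reserve R5 A 6 -> on_hand[A=28 B=46 C=58] avail[A=22 B=33 C=56] open={R2,R3,R4,R5}
Step 7: commit R3 -> on_hand[A=28 B=38 C=58] avail[A=22 B=33 C=56] open={R2,R4,R5}
Step 8: cancel R4 -> on_hand[A=28 B=38 C=58] avail[A=22 B=33 C=58] open={R2,R5}
Step 9: reserve R6 C 7 -> on_hand[A=28 B=38 C=58] avail[A=22 B=33 C=51] open={R2,R5,R6}
Step 10: reserve R7 C 7 -> on_hand[A=28 B=38 C=58] avail[A=22 B=33 C=44] open={R2,R5,R6,R7}
Step 11: commit R2 -> on_hand[A=28 B=33 C=58] avail[A=22 B=33 C=44] open={R5,R6,R7}
Step 12: reserve R8 B 1 -> on_hand[A=28 B=33 C=58] avail[A=22 B=32 C=44] open={R5,R6,R7,R8}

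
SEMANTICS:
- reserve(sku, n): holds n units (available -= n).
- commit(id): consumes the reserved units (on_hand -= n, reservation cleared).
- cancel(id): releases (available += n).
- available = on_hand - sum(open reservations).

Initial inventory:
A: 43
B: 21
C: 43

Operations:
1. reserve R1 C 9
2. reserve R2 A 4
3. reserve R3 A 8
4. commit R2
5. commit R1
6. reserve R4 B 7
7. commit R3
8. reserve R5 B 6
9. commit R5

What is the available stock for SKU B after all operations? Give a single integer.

Answer: 8

Derivation:
Step 1: reserve R1 C 9 -> on_hand[A=43 B=21 C=43] avail[A=43 B=21 C=34] open={R1}
Step 2: reserve R2 A 4 -> on_hand[A=43 B=21 C=43] avail[A=39 B=21 C=34] open={R1,R2}
Step 3: reserve R3 A 8 -> on_hand[A=43 B=21 C=43] avail[A=31 B=21 C=34] open={R1,R2,R3}
Step 4: commit R2 -> on_hand[A=39 B=21 C=43] avail[A=31 B=21 C=34] open={R1,R3}
Step 5: commit R1 -> on_hand[A=39 B=21 C=34] avail[A=31 B=21 C=34] open={R3}
Step 6: reserve R4 B 7 -> on_hand[A=39 B=21 C=34] avail[A=31 B=14 C=34] open={R3,R4}
Step 7: commit R3 -> on_hand[A=31 B=21 C=34] avail[A=31 B=14 C=34] open={R4}
Step 8: reserve R5 B 6 -> on_hand[A=31 B=21 C=34] avail[A=31 B=8 C=34] open={R4,R5}
Step 9: commit R5 -> on_hand[A=31 B=15 C=34] avail[A=31 B=8 C=34] open={R4}
Final available[B] = 8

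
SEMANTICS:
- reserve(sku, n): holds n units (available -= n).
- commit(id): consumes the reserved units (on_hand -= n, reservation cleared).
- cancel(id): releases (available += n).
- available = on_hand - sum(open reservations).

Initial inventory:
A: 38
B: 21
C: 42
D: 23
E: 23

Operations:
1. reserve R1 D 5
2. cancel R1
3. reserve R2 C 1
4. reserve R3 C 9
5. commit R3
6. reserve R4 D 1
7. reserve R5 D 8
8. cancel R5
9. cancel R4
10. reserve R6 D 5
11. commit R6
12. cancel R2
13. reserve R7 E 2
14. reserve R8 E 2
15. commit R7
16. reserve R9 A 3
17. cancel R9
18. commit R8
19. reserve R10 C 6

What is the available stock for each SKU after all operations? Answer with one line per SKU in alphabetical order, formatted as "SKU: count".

Answer: A: 38
B: 21
C: 27
D: 18
E: 19

Derivation:
Step 1: reserve R1 D 5 -> on_hand[A=38 B=21 C=42 D=23 E=23] avail[A=38 B=21 C=42 D=18 E=23] open={R1}
Step 2: cancel R1 -> on_hand[A=38 B=21 C=42 D=23 E=23] avail[A=38 B=21 C=42 D=23 E=23] open={}
Step 3: reserve R2 C 1 -> on_hand[A=38 B=21 C=42 D=23 E=23] avail[A=38 B=21 C=41 D=23 E=23] open={R2}
Step 4: reserve R3 C 9 -> on_hand[A=38 B=21 C=42 D=23 E=23] avail[A=38 B=21 C=32 D=23 E=23] open={R2,R3}
Step 5: commit R3 -> on_hand[A=38 B=21 C=33 D=23 E=23] avail[A=38 B=21 C=32 D=23 E=23] open={R2}
Step 6: reserve R4 D 1 -> on_hand[A=38 B=21 C=33 D=23 E=23] avail[A=38 B=21 C=32 D=22 E=23] open={R2,R4}
Step 7: reserve R5 D 8 -> on_hand[A=38 B=21 C=33 D=23 E=23] avail[A=38 B=21 C=32 D=14 E=23] open={R2,R4,R5}
Step 8: cancel R5 -> on_hand[A=38 B=21 C=33 D=23 E=23] avail[A=38 B=21 C=32 D=22 E=23] open={R2,R4}
Step 9: cancel R4 -> on_hand[A=38 B=21 C=33 D=23 E=23] avail[A=38 B=21 C=32 D=23 E=23] open={R2}
Step 10: reserve R6 D 5 -> on_hand[A=38 B=21 C=33 D=23 E=23] avail[A=38 B=21 C=32 D=18 E=23] open={R2,R6}
Step 11: commit R6 -> on_hand[A=38 B=21 C=33 D=18 E=23] avail[A=38 B=21 C=32 D=18 E=23] open={R2}
Step 12: cancel R2 -> on_hand[A=38 B=21 C=33 D=18 E=23] avail[A=38 B=21 C=33 D=18 E=23] open={}
Step 13: reserve R7 E 2 -> on_hand[A=38 B=21 C=33 D=18 E=23] avail[A=38 B=21 C=33 D=18 E=21] open={R7}
Step 14: reserve R8 E 2 -> on_hand[A=38 B=21 C=33 D=18 E=23] avail[A=38 B=21 C=33 D=18 E=19] open={R7,R8}
Step 15: commit R7 -> on_hand[A=38 B=21 C=33 D=18 E=21] avail[A=38 B=21 C=33 D=18 E=19] open={R8}
Step 16: reserve R9 A 3 -> on_hand[A=38 B=21 C=33 D=18 E=21] avail[A=35 B=21 C=33 D=18 E=19] open={R8,R9}
Step 17: cancel R9 -> on_hand[A=38 B=21 C=33 D=18 E=21] avail[A=38 B=21 C=33 D=18 E=19] open={R8}
Step 18: commit R8 -> on_hand[A=38 B=21 C=33 D=18 E=19] avail[A=38 B=21 C=33 D=18 E=19] open={}
Step 19: reserve R10 C 6 -> on_hand[A=38 B=21 C=33 D=18 E=19] avail[A=38 B=21 C=27 D=18 E=19] open={R10}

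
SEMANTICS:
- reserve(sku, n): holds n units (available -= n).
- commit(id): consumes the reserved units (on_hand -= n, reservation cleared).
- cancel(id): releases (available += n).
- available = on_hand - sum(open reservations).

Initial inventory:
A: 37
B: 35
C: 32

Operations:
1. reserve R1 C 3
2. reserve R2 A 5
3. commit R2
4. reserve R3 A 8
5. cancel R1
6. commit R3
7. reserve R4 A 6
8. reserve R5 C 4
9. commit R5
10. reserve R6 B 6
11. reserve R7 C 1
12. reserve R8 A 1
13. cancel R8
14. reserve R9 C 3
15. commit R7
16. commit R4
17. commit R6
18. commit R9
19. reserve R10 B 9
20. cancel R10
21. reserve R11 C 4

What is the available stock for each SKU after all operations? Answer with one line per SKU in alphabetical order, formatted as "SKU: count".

Step 1: reserve R1 C 3 -> on_hand[A=37 B=35 C=32] avail[A=37 B=35 C=29] open={R1}
Step 2: reserve R2 A 5 -> on_hand[A=37 B=35 C=32] avail[A=32 B=35 C=29] open={R1,R2}
Step 3: commit R2 -> on_hand[A=32 B=35 C=32] avail[A=32 B=35 C=29] open={R1}
Step 4: reserve R3 A 8 -> on_hand[A=32 B=35 C=32] avail[A=24 B=35 C=29] open={R1,R3}
Step 5: cancel R1 -> on_hand[A=32 B=35 C=32] avail[A=24 B=35 C=32] open={R3}
Step 6: commit R3 -> on_hand[A=24 B=35 C=32] avail[A=24 B=35 C=32] open={}
Step 7: reserve R4 A 6 -> on_hand[A=24 B=35 C=32] avail[A=18 B=35 C=32] open={R4}
Step 8: reserve R5 C 4 -> on_hand[A=24 B=35 C=32] avail[A=18 B=35 C=28] open={R4,R5}
Step 9: commit R5 -> on_hand[A=24 B=35 C=28] avail[A=18 B=35 C=28] open={R4}
Step 10: reserve R6 B 6 -> on_hand[A=24 B=35 C=28] avail[A=18 B=29 C=28] open={R4,R6}
Step 11: reserve R7 C 1 -> on_hand[A=24 B=35 C=28] avail[A=18 B=29 C=27] open={R4,R6,R7}
Step 12: reserve R8 A 1 -> on_hand[A=24 B=35 C=28] avail[A=17 B=29 C=27] open={R4,R6,R7,R8}
Step 13: cancel R8 -> on_hand[A=24 B=35 C=28] avail[A=18 B=29 C=27] open={R4,R6,R7}
Step 14: reserve R9 C 3 -> on_hand[A=24 B=35 C=28] avail[A=18 B=29 C=24] open={R4,R6,R7,R9}
Step 15: commit R7 -> on_hand[A=24 B=35 C=27] avail[A=18 B=29 C=24] open={R4,R6,R9}
Step 16: commit R4 -> on_hand[A=18 B=35 C=27] avail[A=18 B=29 C=24] open={R6,R9}
Step 17: commit R6 -> on_hand[A=18 B=29 C=27] avail[A=18 B=29 C=24] open={R9}
Step 18: commit R9 -> on_hand[A=18 B=29 C=24] avail[A=18 B=29 C=24] open={}
Step 19: reserve R10 B 9 -> on_hand[A=18 B=29 C=24] avail[A=18 B=20 C=24] open={R10}
Step 20: cancel R10 -> on_hand[A=18 B=29 C=24] avail[A=18 B=29 C=24] open={}
Step 21: reserve R11 C 4 -> on_hand[A=18 B=29 C=24] avail[A=18 B=29 C=20] open={R11}

Answer: A: 18
B: 29
C: 20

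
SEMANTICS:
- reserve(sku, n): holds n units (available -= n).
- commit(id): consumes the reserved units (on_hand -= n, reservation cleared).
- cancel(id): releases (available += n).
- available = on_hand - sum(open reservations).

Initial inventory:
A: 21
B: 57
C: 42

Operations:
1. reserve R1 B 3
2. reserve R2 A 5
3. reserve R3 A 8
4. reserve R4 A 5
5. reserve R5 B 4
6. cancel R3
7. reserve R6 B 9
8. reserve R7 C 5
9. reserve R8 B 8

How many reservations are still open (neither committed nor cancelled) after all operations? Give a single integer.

Answer: 7

Derivation:
Step 1: reserve R1 B 3 -> on_hand[A=21 B=57 C=42] avail[A=21 B=54 C=42] open={R1}
Step 2: reserve R2 A 5 -> on_hand[A=21 B=57 C=42] avail[A=16 B=54 C=42] open={R1,R2}
Step 3: reserve R3 A 8 -> on_hand[A=21 B=57 C=42] avail[A=8 B=54 C=42] open={R1,R2,R3}
Step 4: reserve R4 A 5 -> on_hand[A=21 B=57 C=42] avail[A=3 B=54 C=42] open={R1,R2,R3,R4}
Step 5: reserve R5 B 4 -> on_hand[A=21 B=57 C=42] avail[A=3 B=50 C=42] open={R1,R2,R3,R4,R5}
Step 6: cancel R3 -> on_hand[A=21 B=57 C=42] avail[A=11 B=50 C=42] open={R1,R2,R4,R5}
Step 7: reserve R6 B 9 -> on_hand[A=21 B=57 C=42] avail[A=11 B=41 C=42] open={R1,R2,R4,R5,R6}
Step 8: reserve R7 C 5 -> on_hand[A=21 B=57 C=42] avail[A=11 B=41 C=37] open={R1,R2,R4,R5,R6,R7}
Step 9: reserve R8 B 8 -> on_hand[A=21 B=57 C=42] avail[A=11 B=33 C=37] open={R1,R2,R4,R5,R6,R7,R8}
Open reservations: ['R1', 'R2', 'R4', 'R5', 'R6', 'R7', 'R8'] -> 7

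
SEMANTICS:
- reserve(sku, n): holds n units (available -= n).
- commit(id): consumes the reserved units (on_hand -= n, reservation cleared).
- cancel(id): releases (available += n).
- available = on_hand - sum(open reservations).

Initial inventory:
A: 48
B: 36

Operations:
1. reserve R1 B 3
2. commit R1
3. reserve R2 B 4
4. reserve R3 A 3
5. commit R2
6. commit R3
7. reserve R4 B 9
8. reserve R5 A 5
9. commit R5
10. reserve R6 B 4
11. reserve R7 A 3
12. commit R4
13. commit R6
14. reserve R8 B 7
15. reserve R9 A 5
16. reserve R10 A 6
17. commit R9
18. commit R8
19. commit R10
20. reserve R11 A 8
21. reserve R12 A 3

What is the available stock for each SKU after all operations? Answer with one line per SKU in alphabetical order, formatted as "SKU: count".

Answer: A: 15
B: 9

Derivation:
Step 1: reserve R1 B 3 -> on_hand[A=48 B=36] avail[A=48 B=33] open={R1}
Step 2: commit R1 -> on_hand[A=48 B=33] avail[A=48 B=33] open={}
Step 3: reserve R2 B 4 -> on_hand[A=48 B=33] avail[A=48 B=29] open={R2}
Step 4: reserve R3 A 3 -> on_hand[A=48 B=33] avail[A=45 B=29] open={R2,R3}
Step 5: commit R2 -> on_hand[A=48 B=29] avail[A=45 B=29] open={R3}
Step 6: commit R3 -> on_hand[A=45 B=29] avail[A=45 B=29] open={}
Step 7: reserve R4 B 9 -> on_hand[A=45 B=29] avail[A=45 B=20] open={R4}
Step 8: reserve R5 A 5 -> on_hand[A=45 B=29] avail[A=40 B=20] open={R4,R5}
Step 9: commit R5 -> on_hand[A=40 B=29] avail[A=40 B=20] open={R4}
Step 10: reserve R6 B 4 -> on_hand[A=40 B=29] avail[A=40 B=16] open={R4,R6}
Step 11: reserve R7 A 3 -> on_hand[A=40 B=29] avail[A=37 B=16] open={R4,R6,R7}
Step 12: commit R4 -> on_hand[A=40 B=20] avail[A=37 B=16] open={R6,R7}
Step 13: commit R6 -> on_hand[A=40 B=16] avail[A=37 B=16] open={R7}
Step 14: reserve R8 B 7 -> on_hand[A=40 B=16] avail[A=37 B=9] open={R7,R8}
Step 15: reserve R9 A 5 -> on_hand[A=40 B=16] avail[A=32 B=9] open={R7,R8,R9}
Step 16: reserve R10 A 6 -> on_hand[A=40 B=16] avail[A=26 B=9] open={R10,R7,R8,R9}
Step 17: commit R9 -> on_hand[A=35 B=16] avail[A=26 B=9] open={R10,R7,R8}
Step 18: commit R8 -> on_hand[A=35 B=9] avail[A=26 B=9] open={R10,R7}
Step 19: commit R10 -> on_hand[A=29 B=9] avail[A=26 B=9] open={R7}
Step 20: reserve R11 A 8 -> on_hand[A=29 B=9] avail[A=18 B=9] open={R11,R7}
Step 21: reserve R12 A 3 -> on_hand[A=29 B=9] avail[A=15 B=9] open={R11,R12,R7}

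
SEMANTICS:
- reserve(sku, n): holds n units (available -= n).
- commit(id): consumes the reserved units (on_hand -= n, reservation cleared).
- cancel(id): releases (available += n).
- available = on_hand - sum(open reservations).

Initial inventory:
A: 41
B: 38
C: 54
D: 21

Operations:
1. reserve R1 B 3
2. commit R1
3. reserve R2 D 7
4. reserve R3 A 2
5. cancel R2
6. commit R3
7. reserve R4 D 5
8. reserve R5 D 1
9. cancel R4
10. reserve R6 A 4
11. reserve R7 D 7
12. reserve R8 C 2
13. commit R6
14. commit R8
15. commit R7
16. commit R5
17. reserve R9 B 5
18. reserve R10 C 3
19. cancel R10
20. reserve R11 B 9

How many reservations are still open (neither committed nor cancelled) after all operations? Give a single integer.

Answer: 2

Derivation:
Step 1: reserve R1 B 3 -> on_hand[A=41 B=38 C=54 D=21] avail[A=41 B=35 C=54 D=21] open={R1}
Step 2: commit R1 -> on_hand[A=41 B=35 C=54 D=21] avail[A=41 B=35 C=54 D=21] open={}
Step 3: reserve R2 D 7 -> on_hand[A=41 B=35 C=54 D=21] avail[A=41 B=35 C=54 D=14] open={R2}
Step 4: reserve R3 A 2 -> on_hand[A=41 B=35 C=54 D=21] avail[A=39 B=35 C=54 D=14] open={R2,R3}
Step 5: cancel R2 -> on_hand[A=41 B=35 C=54 D=21] avail[A=39 B=35 C=54 D=21] open={R3}
Step 6: commit R3 -> on_hand[A=39 B=35 C=54 D=21] avail[A=39 B=35 C=54 D=21] open={}
Step 7: reserve R4 D 5 -> on_hand[A=39 B=35 C=54 D=21] avail[A=39 B=35 C=54 D=16] open={R4}
Step 8: reserve R5 D 1 -> on_hand[A=39 B=35 C=54 D=21] avail[A=39 B=35 C=54 D=15] open={R4,R5}
Step 9: cancel R4 -> on_hand[A=39 B=35 C=54 D=21] avail[A=39 B=35 C=54 D=20] open={R5}
Step 10: reserve R6 A 4 -> on_hand[A=39 B=35 C=54 D=21] avail[A=35 B=35 C=54 D=20] open={R5,R6}
Step 11: reserve R7 D 7 -> on_hand[A=39 B=35 C=54 D=21] avail[A=35 B=35 C=54 D=13] open={R5,R6,R7}
Step 12: reserve R8 C 2 -> on_hand[A=39 B=35 C=54 D=21] avail[A=35 B=35 C=52 D=13] open={R5,R6,R7,R8}
Step 13: commit R6 -> on_hand[A=35 B=35 C=54 D=21] avail[A=35 B=35 C=52 D=13] open={R5,R7,R8}
Step 14: commit R8 -> on_hand[A=35 B=35 C=52 D=21] avail[A=35 B=35 C=52 D=13] open={R5,R7}
Step 15: commit R7 -> on_hand[A=35 B=35 C=52 D=14] avail[A=35 B=35 C=52 D=13] open={R5}
Step 16: commit R5 -> on_hand[A=35 B=35 C=52 D=13] avail[A=35 B=35 C=52 D=13] open={}
Step 17: reserve R9 B 5 -> on_hand[A=35 B=35 C=52 D=13] avail[A=35 B=30 C=52 D=13] open={R9}
Step 18: reserve R10 C 3 -> on_hand[A=35 B=35 C=52 D=13] avail[A=35 B=30 C=49 D=13] open={R10,R9}
Step 19: cancel R10 -> on_hand[A=35 B=35 C=52 D=13] avail[A=35 B=30 C=52 D=13] open={R9}
Step 20: reserve R11 B 9 -> on_hand[A=35 B=35 C=52 D=13] avail[A=35 B=21 C=52 D=13] open={R11,R9}
Open reservations: ['R11', 'R9'] -> 2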